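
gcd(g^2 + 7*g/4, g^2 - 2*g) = g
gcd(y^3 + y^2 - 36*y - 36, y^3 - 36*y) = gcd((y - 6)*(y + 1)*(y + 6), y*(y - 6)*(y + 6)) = y^2 - 36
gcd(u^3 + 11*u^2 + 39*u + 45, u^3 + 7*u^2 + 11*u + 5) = u + 5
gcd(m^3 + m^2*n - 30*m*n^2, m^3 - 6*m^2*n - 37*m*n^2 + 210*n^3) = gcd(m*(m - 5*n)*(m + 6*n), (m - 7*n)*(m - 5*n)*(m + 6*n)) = m^2 + m*n - 30*n^2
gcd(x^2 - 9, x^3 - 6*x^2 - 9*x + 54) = x^2 - 9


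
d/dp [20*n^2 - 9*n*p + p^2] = -9*n + 2*p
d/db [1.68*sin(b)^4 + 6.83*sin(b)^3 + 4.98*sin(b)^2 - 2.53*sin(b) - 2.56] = (6.72*sin(b)^3 + 20.49*sin(b)^2 + 9.96*sin(b) - 2.53)*cos(b)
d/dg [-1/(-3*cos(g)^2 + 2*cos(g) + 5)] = 2*(3*cos(g) - 1)*sin(g)/(-3*cos(g)^2 + 2*cos(g) + 5)^2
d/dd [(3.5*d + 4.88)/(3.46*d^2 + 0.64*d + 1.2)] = (-12.11*d^2 - 33.7696*d + 1.0768)/(11.9716*d^4 + 4.4288*d^3 + 8.7136*d^2 + 1.536*d + 1.44)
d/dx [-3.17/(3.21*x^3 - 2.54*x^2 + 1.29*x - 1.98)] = (30.5271*x^2 - 16.1036*x + 4.0893)/(3.21*x^3 - 2.54*x^2 + 1.29*x - 1.98)^2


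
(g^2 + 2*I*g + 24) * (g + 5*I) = g^3 + 7*I*g^2 + 14*g + 120*I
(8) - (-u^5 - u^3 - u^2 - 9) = u^5 + u^3 + u^2 + 17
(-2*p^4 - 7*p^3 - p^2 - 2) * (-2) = 4*p^4 + 14*p^3 + 2*p^2 + 4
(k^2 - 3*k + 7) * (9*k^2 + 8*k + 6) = 9*k^4 - 19*k^3 + 45*k^2 + 38*k + 42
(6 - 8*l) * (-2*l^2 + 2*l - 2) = 16*l^3 - 28*l^2 + 28*l - 12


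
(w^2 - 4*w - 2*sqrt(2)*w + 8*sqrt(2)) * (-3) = -3*w^2 + 6*sqrt(2)*w + 12*w - 24*sqrt(2)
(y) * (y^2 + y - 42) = y^3 + y^2 - 42*y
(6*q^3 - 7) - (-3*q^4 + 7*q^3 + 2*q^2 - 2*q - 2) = 3*q^4 - q^3 - 2*q^2 + 2*q - 5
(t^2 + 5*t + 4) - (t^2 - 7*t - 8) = 12*t + 12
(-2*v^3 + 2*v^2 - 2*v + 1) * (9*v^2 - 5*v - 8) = -18*v^5 + 28*v^4 - 12*v^3 + 3*v^2 + 11*v - 8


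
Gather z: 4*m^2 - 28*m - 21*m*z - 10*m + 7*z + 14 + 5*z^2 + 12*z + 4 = 4*m^2 - 38*m + 5*z^2 + z*(19 - 21*m) + 18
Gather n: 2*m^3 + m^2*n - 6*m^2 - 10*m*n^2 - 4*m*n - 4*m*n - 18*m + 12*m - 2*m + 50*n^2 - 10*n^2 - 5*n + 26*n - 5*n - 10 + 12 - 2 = 2*m^3 - 6*m^2 - 8*m + n^2*(40 - 10*m) + n*(m^2 - 8*m + 16)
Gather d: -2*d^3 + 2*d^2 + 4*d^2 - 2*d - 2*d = -2*d^3 + 6*d^2 - 4*d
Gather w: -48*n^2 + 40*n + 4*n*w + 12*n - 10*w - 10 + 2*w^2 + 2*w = -48*n^2 + 52*n + 2*w^2 + w*(4*n - 8) - 10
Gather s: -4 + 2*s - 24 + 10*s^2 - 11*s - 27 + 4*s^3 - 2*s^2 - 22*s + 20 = 4*s^3 + 8*s^2 - 31*s - 35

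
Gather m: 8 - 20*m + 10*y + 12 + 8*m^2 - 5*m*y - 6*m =8*m^2 + m*(-5*y - 26) + 10*y + 20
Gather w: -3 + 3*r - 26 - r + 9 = 2*r - 20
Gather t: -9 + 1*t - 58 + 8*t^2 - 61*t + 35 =8*t^2 - 60*t - 32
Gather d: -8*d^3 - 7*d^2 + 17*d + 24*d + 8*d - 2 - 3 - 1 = -8*d^3 - 7*d^2 + 49*d - 6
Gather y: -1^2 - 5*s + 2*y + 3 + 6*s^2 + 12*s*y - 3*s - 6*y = 6*s^2 - 8*s + y*(12*s - 4) + 2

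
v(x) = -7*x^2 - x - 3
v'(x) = -14*x - 1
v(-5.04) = -175.77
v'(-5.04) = 69.56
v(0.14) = -3.28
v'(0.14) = -2.96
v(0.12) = -3.22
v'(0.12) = -2.68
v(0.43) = -4.72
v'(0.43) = -7.02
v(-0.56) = -4.64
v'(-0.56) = 6.84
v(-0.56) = -4.64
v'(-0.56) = 6.84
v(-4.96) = -170.25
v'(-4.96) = 68.44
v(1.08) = -12.24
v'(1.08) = -16.12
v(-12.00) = -999.00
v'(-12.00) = 167.00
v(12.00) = -1023.00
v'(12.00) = -169.00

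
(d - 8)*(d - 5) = d^2 - 13*d + 40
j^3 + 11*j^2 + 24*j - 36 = (j - 1)*(j + 6)^2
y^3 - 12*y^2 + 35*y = y*(y - 7)*(y - 5)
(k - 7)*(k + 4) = k^2 - 3*k - 28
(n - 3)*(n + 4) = n^2 + n - 12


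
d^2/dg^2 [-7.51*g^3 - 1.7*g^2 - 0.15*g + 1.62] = -45.06*g - 3.4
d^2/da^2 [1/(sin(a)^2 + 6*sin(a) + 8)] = 2*(-2*sin(a)^4 - 9*sin(a)^3 + sin(a)^2 + 42*sin(a) + 28)/(sin(a)^2 + 6*sin(a) + 8)^3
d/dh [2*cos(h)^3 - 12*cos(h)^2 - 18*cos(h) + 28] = 6*(sin(h)^2 + 4*cos(h) + 2)*sin(h)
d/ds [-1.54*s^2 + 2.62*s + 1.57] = 2.62 - 3.08*s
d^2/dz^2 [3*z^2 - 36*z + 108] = 6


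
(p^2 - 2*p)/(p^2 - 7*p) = (p - 2)/(p - 7)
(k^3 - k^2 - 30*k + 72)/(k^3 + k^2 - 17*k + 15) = (k^2 + 2*k - 24)/(k^2 + 4*k - 5)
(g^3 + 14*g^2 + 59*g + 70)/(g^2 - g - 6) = (g^2 + 12*g + 35)/(g - 3)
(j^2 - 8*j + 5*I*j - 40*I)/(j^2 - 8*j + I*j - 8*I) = (j + 5*I)/(j + I)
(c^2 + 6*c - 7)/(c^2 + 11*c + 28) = (c - 1)/(c + 4)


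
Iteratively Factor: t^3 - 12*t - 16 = (t - 4)*(t^2 + 4*t + 4) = (t - 4)*(t + 2)*(t + 2)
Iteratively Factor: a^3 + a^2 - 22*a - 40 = (a - 5)*(a^2 + 6*a + 8) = (a - 5)*(a + 2)*(a + 4)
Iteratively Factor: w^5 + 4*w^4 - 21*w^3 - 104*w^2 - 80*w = (w)*(w^4 + 4*w^3 - 21*w^2 - 104*w - 80) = w*(w + 1)*(w^3 + 3*w^2 - 24*w - 80) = w*(w - 5)*(w + 1)*(w^2 + 8*w + 16) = w*(w - 5)*(w + 1)*(w + 4)*(w + 4)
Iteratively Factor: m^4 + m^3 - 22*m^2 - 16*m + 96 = (m + 3)*(m^3 - 2*m^2 - 16*m + 32) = (m - 4)*(m + 3)*(m^2 + 2*m - 8) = (m - 4)*(m - 2)*(m + 3)*(m + 4)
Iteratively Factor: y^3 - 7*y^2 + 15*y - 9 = (y - 3)*(y^2 - 4*y + 3) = (y - 3)*(y - 1)*(y - 3)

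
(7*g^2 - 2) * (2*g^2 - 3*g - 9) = 14*g^4 - 21*g^3 - 67*g^2 + 6*g + 18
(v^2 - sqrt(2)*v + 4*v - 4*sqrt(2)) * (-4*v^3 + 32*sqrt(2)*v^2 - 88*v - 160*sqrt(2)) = -4*v^5 - 16*v^4 + 36*sqrt(2)*v^4 - 152*v^3 + 144*sqrt(2)*v^3 - 608*v^2 - 72*sqrt(2)*v^2 - 288*sqrt(2)*v + 320*v + 1280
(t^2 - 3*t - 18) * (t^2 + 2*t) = t^4 - t^3 - 24*t^2 - 36*t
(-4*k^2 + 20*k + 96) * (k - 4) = -4*k^3 + 36*k^2 + 16*k - 384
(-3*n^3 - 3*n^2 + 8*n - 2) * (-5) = 15*n^3 + 15*n^2 - 40*n + 10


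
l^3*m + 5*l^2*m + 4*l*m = l*(l + 4)*(l*m + m)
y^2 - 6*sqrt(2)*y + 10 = (y - 5*sqrt(2))*(y - sqrt(2))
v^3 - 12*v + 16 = (v - 2)^2*(v + 4)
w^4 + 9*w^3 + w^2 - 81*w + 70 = (w - 2)*(w - 1)*(w + 5)*(w + 7)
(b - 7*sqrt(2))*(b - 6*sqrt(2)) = b^2 - 13*sqrt(2)*b + 84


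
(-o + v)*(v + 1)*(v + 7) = -o*v^2 - 8*o*v - 7*o + v^3 + 8*v^2 + 7*v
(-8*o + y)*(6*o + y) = -48*o^2 - 2*o*y + y^2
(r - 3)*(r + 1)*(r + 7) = r^3 + 5*r^2 - 17*r - 21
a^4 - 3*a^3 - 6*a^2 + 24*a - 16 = (a - 2)*(a - 1)*(a - 2*sqrt(2))*(a + 2*sqrt(2))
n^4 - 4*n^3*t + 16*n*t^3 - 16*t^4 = (n - 2*t)^3*(n + 2*t)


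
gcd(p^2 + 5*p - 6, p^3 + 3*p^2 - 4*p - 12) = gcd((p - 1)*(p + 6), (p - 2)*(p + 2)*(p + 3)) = 1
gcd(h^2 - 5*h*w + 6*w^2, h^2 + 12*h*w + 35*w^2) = 1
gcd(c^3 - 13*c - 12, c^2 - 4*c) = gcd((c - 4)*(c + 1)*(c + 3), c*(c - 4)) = c - 4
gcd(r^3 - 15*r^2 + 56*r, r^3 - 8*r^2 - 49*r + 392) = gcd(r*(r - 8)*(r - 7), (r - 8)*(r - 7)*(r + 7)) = r^2 - 15*r + 56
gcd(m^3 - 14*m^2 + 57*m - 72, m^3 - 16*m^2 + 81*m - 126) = m - 3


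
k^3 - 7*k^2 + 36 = (k - 6)*(k - 3)*(k + 2)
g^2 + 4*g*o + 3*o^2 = (g + o)*(g + 3*o)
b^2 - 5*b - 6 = (b - 6)*(b + 1)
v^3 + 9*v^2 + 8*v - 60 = (v - 2)*(v + 5)*(v + 6)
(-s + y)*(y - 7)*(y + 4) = -s*y^2 + 3*s*y + 28*s + y^3 - 3*y^2 - 28*y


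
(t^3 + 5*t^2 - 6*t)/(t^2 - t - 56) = t*(-t^2 - 5*t + 6)/(-t^2 + t + 56)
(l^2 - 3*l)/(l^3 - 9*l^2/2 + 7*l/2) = 2*(l - 3)/(2*l^2 - 9*l + 7)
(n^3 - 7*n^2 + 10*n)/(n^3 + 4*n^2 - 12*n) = (n - 5)/(n + 6)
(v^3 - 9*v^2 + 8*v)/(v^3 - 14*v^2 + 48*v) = (v - 1)/(v - 6)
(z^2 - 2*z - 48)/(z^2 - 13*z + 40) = (z + 6)/(z - 5)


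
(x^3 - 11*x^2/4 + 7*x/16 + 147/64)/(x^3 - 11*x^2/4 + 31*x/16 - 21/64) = (16*x^2 - 16*x - 21)/(16*x^2 - 16*x + 3)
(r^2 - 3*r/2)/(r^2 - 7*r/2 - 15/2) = r*(3 - 2*r)/(-2*r^2 + 7*r + 15)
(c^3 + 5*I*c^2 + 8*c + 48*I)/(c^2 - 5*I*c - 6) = (c^2 + 8*I*c - 16)/(c - 2*I)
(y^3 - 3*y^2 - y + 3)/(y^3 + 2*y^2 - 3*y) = (y^2 - 2*y - 3)/(y*(y + 3))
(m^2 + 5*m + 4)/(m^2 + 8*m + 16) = (m + 1)/(m + 4)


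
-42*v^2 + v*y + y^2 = (-6*v + y)*(7*v + y)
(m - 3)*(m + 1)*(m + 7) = m^3 + 5*m^2 - 17*m - 21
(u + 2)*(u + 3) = u^2 + 5*u + 6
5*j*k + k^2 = k*(5*j + k)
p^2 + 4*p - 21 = (p - 3)*(p + 7)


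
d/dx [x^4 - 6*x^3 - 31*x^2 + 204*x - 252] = 4*x^3 - 18*x^2 - 62*x + 204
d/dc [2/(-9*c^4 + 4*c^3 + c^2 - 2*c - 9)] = 4*(18*c^3 - 6*c^2 - c + 1)/(9*c^4 - 4*c^3 - c^2 + 2*c + 9)^2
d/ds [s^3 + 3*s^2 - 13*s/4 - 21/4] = 3*s^2 + 6*s - 13/4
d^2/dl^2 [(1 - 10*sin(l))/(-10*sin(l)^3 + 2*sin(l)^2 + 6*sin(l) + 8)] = (1000*sin(l)^7 - 375*sin(l)^6 - 835*sin(l)^5 + 3196*sin(l)^4 - 829*sin(l)^3 - 2597*sin(l)^2 + 550*sin(l) + 250)/(2*(-5*sin(l)^3 + sin(l)^2 + 3*sin(l) + 4)^3)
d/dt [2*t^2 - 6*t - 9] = 4*t - 6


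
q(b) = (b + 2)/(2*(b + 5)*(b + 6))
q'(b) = -(b + 2)/(2*(b + 5)*(b + 6)^2) - (b + 2)/(2*(b + 5)^2*(b + 6)) + 1/(2*(b + 5)*(b + 6)) = (-b^2 - 4*b + 8)/(2*(b^4 + 22*b^3 + 181*b^2 + 660*b + 900))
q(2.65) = 0.04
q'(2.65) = -0.00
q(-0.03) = 0.03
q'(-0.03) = 0.00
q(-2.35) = -0.02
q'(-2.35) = 0.06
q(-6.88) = -1.47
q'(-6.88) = -2.16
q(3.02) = 0.03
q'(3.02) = -0.00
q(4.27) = 0.03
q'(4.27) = -0.00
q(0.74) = 0.04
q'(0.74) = 0.00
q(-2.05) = -0.00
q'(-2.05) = 0.04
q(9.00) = 0.03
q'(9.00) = 0.00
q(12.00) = 0.02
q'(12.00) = 0.00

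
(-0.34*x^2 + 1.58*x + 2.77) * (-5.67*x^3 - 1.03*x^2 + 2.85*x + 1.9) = 1.9278*x^5 - 8.6084*x^4 - 18.3023*x^3 + 1.0039*x^2 + 10.8965*x + 5.263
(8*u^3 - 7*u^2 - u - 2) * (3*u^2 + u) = 24*u^5 - 13*u^4 - 10*u^3 - 7*u^2 - 2*u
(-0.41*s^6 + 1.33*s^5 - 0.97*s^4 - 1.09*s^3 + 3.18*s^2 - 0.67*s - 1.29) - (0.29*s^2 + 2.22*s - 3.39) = -0.41*s^6 + 1.33*s^5 - 0.97*s^4 - 1.09*s^3 + 2.89*s^2 - 2.89*s + 2.1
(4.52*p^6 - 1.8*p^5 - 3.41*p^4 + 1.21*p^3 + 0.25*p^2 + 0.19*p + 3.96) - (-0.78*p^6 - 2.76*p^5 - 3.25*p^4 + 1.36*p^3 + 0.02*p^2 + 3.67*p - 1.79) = 5.3*p^6 + 0.96*p^5 - 0.16*p^4 - 0.15*p^3 + 0.23*p^2 - 3.48*p + 5.75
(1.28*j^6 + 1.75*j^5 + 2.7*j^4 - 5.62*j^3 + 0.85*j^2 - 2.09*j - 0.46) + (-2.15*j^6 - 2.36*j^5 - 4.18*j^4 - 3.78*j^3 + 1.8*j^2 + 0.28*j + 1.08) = -0.87*j^6 - 0.61*j^5 - 1.48*j^4 - 9.4*j^3 + 2.65*j^2 - 1.81*j + 0.62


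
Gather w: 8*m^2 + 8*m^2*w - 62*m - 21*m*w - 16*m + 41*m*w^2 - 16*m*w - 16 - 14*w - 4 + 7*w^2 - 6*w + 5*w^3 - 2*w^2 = 8*m^2 - 78*m + 5*w^3 + w^2*(41*m + 5) + w*(8*m^2 - 37*m - 20) - 20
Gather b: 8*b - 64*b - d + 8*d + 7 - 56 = -56*b + 7*d - 49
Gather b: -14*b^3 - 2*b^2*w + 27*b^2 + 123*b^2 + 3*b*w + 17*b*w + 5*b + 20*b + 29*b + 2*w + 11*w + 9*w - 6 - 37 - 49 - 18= -14*b^3 + b^2*(150 - 2*w) + b*(20*w + 54) + 22*w - 110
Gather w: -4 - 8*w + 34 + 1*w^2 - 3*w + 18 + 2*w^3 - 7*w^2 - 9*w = 2*w^3 - 6*w^2 - 20*w + 48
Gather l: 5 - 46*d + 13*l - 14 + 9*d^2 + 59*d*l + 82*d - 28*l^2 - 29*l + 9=9*d^2 + 36*d - 28*l^2 + l*(59*d - 16)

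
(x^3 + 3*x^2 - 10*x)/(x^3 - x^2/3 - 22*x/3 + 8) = 3*x*(x + 5)/(3*x^2 + 5*x - 12)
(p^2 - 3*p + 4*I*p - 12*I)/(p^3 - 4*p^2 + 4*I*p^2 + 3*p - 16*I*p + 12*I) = 1/(p - 1)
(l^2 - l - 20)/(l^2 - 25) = (l + 4)/(l + 5)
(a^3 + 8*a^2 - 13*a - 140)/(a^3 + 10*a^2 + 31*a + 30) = (a^2 + 3*a - 28)/(a^2 + 5*a + 6)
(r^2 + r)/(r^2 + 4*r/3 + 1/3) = 3*r/(3*r + 1)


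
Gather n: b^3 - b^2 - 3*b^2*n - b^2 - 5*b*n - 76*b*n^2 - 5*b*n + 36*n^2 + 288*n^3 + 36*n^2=b^3 - 2*b^2 + 288*n^3 + n^2*(72 - 76*b) + n*(-3*b^2 - 10*b)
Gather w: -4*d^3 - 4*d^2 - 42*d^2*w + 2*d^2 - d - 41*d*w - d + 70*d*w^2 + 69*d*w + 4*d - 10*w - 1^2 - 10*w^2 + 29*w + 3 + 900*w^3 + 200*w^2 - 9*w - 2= -4*d^3 - 2*d^2 + 2*d + 900*w^3 + w^2*(70*d + 190) + w*(-42*d^2 + 28*d + 10)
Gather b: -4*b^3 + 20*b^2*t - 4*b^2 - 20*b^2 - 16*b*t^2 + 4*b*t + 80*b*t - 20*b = -4*b^3 + b^2*(20*t - 24) + b*(-16*t^2 + 84*t - 20)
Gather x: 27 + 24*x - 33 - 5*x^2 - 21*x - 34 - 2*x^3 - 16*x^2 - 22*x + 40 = -2*x^3 - 21*x^2 - 19*x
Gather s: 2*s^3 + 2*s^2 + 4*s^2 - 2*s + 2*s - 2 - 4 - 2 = 2*s^3 + 6*s^2 - 8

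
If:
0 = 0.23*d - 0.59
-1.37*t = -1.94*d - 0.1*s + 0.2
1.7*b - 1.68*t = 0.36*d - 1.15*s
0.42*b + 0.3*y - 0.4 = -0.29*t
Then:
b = -0.779274707022239*y - 1.95026459271979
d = 2.57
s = 1.28947125588262*y + 9.82727387252208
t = 0.0941219894804835*y + 4.20383147911142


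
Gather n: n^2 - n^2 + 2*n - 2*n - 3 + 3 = 0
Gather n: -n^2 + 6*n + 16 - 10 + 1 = -n^2 + 6*n + 7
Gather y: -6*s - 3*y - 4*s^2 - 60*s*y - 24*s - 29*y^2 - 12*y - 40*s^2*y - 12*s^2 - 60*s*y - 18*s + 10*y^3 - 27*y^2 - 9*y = -16*s^2 - 48*s + 10*y^3 - 56*y^2 + y*(-40*s^2 - 120*s - 24)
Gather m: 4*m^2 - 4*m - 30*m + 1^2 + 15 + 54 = 4*m^2 - 34*m + 70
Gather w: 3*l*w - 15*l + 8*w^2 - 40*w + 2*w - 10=-15*l + 8*w^2 + w*(3*l - 38) - 10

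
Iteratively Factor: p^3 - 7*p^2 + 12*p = (p - 3)*(p^2 - 4*p) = (p - 4)*(p - 3)*(p)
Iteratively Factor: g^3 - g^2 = (g)*(g^2 - g) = g^2*(g - 1)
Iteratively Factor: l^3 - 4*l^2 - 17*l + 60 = (l - 3)*(l^2 - l - 20) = (l - 3)*(l + 4)*(l - 5)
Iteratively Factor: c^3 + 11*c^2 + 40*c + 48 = (c + 3)*(c^2 + 8*c + 16) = (c + 3)*(c + 4)*(c + 4)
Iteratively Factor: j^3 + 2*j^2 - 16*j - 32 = (j - 4)*(j^2 + 6*j + 8) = (j - 4)*(j + 2)*(j + 4)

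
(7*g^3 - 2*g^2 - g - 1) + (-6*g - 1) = 7*g^3 - 2*g^2 - 7*g - 2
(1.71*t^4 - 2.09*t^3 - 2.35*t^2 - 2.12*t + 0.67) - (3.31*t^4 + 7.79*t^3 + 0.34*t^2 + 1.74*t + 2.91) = -1.6*t^4 - 9.88*t^3 - 2.69*t^2 - 3.86*t - 2.24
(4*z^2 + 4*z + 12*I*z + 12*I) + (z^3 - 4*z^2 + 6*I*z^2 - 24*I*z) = z^3 + 6*I*z^2 + 4*z - 12*I*z + 12*I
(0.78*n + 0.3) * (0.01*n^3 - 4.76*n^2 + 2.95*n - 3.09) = 0.0078*n^4 - 3.7098*n^3 + 0.873*n^2 - 1.5252*n - 0.927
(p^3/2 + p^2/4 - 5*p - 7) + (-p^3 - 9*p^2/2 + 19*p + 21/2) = -p^3/2 - 17*p^2/4 + 14*p + 7/2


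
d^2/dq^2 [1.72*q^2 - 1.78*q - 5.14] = 3.44000000000000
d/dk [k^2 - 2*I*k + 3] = 2*k - 2*I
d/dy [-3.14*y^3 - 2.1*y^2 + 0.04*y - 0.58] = -9.42*y^2 - 4.2*y + 0.04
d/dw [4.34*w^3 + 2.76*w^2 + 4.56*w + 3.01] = 13.02*w^2 + 5.52*w + 4.56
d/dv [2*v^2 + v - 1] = 4*v + 1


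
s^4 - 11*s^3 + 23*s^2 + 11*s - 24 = (s - 8)*(s - 3)*(s - 1)*(s + 1)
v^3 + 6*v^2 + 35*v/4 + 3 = (v + 1/2)*(v + 3/2)*(v + 4)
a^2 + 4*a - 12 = (a - 2)*(a + 6)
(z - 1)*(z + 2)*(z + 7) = z^3 + 8*z^2 + 5*z - 14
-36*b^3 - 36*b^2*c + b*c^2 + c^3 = (-6*b + c)*(b + c)*(6*b + c)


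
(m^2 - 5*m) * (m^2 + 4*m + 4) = m^4 - m^3 - 16*m^2 - 20*m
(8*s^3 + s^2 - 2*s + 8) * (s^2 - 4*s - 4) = 8*s^5 - 31*s^4 - 38*s^3 + 12*s^2 - 24*s - 32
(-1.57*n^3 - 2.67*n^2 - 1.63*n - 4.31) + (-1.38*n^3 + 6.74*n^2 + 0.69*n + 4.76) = -2.95*n^3 + 4.07*n^2 - 0.94*n + 0.45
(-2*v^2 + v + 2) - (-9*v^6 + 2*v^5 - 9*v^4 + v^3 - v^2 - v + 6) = 9*v^6 - 2*v^5 + 9*v^4 - v^3 - v^2 + 2*v - 4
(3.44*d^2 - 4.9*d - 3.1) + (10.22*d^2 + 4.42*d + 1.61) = 13.66*d^2 - 0.48*d - 1.49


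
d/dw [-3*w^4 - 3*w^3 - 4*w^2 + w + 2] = -12*w^3 - 9*w^2 - 8*w + 1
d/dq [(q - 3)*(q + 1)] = 2*q - 2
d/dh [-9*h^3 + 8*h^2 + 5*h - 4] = -27*h^2 + 16*h + 5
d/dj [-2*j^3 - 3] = -6*j^2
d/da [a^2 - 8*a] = 2*a - 8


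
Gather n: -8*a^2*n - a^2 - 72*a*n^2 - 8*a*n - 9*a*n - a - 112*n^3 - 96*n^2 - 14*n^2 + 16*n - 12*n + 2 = -a^2 - a - 112*n^3 + n^2*(-72*a - 110) + n*(-8*a^2 - 17*a + 4) + 2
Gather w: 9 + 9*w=9*w + 9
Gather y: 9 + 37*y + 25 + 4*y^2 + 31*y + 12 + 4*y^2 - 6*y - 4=8*y^2 + 62*y + 42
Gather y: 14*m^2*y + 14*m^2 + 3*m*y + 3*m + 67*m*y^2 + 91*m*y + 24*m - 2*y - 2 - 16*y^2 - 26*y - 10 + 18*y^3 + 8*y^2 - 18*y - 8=14*m^2 + 27*m + 18*y^3 + y^2*(67*m - 8) + y*(14*m^2 + 94*m - 46) - 20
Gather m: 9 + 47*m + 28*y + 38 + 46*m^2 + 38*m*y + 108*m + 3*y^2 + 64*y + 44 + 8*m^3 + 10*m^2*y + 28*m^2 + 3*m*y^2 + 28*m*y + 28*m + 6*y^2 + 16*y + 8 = 8*m^3 + m^2*(10*y + 74) + m*(3*y^2 + 66*y + 183) + 9*y^2 + 108*y + 99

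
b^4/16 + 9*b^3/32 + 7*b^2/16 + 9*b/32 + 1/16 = (b/4 + 1/4)*(b/4 + 1/2)*(b + 1/2)*(b + 1)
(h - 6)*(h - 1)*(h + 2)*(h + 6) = h^4 + h^3 - 38*h^2 - 36*h + 72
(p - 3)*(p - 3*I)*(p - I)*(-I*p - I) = -I*p^4 - 4*p^3 + 2*I*p^3 + 8*p^2 + 6*I*p^2 + 12*p - 6*I*p - 9*I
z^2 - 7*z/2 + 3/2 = (z - 3)*(z - 1/2)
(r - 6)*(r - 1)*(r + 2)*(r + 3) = r^4 - 2*r^3 - 23*r^2 - 12*r + 36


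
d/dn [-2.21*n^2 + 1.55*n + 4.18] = 1.55 - 4.42*n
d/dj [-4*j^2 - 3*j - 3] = -8*j - 3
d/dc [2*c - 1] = 2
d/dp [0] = 0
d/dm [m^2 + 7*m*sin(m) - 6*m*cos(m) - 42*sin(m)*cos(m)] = 6*m*sin(m) + 7*m*cos(m) + 2*m + 7*sin(m) - 6*cos(m) - 42*cos(2*m)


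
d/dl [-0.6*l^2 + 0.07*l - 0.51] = 0.07 - 1.2*l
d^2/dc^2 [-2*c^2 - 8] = -4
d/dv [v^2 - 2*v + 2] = 2*v - 2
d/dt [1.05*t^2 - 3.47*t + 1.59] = 2.1*t - 3.47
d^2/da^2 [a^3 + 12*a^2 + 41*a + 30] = 6*a + 24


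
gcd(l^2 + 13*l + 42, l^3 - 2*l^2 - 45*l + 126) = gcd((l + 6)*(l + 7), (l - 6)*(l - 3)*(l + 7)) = l + 7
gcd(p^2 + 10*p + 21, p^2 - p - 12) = p + 3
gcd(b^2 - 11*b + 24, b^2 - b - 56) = b - 8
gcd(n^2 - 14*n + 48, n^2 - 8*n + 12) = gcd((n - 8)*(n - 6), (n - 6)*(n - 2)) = n - 6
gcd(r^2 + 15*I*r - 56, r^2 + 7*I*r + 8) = r + 8*I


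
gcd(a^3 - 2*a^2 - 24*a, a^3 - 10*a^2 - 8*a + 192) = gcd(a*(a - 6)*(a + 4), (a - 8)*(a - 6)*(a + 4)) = a^2 - 2*a - 24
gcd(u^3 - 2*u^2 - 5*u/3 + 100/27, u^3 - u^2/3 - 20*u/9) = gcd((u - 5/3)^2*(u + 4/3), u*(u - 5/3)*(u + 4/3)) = u^2 - u/3 - 20/9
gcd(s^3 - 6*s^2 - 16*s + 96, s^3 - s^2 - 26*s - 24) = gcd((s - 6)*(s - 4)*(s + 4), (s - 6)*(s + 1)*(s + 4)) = s^2 - 2*s - 24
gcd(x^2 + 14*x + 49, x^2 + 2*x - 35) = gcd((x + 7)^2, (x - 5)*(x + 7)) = x + 7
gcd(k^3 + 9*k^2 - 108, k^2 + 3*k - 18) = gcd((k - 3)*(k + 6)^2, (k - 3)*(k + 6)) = k^2 + 3*k - 18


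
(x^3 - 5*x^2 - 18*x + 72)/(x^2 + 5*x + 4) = (x^2 - 9*x + 18)/(x + 1)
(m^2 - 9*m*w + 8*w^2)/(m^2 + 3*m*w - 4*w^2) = (m - 8*w)/(m + 4*w)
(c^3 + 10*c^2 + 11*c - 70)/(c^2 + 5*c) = c + 5 - 14/c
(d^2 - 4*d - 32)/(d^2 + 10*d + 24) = (d - 8)/(d + 6)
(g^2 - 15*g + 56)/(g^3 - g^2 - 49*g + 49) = (g - 8)/(g^2 + 6*g - 7)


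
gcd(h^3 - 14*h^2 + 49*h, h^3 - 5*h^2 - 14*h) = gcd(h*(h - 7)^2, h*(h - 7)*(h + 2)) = h^2 - 7*h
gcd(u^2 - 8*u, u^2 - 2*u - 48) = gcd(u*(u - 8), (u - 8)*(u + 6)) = u - 8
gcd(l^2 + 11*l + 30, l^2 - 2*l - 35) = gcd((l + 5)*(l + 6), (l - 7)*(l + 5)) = l + 5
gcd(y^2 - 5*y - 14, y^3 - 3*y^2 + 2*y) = 1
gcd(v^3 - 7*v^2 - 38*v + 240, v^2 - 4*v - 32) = v - 8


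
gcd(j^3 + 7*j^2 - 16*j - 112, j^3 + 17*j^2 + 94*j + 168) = j^2 + 11*j + 28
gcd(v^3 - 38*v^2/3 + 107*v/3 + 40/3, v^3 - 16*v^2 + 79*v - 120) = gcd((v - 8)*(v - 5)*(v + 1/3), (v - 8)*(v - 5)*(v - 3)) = v^2 - 13*v + 40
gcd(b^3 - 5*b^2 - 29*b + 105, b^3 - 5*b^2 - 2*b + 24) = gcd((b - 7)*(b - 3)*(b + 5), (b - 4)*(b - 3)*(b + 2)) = b - 3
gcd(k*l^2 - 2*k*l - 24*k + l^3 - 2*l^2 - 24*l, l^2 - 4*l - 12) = l - 6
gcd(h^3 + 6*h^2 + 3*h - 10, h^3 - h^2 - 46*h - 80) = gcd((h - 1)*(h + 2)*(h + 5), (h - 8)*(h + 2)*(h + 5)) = h^2 + 7*h + 10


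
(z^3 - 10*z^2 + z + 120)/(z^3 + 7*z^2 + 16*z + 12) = (z^2 - 13*z + 40)/(z^2 + 4*z + 4)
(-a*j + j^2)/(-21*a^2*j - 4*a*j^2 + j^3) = (a - j)/(21*a^2 + 4*a*j - j^2)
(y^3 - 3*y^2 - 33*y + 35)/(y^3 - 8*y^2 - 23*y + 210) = (y - 1)/(y - 6)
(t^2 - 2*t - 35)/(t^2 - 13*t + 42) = (t + 5)/(t - 6)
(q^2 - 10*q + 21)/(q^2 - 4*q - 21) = (q - 3)/(q + 3)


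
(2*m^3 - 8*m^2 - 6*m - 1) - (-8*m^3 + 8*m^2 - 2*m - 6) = 10*m^3 - 16*m^2 - 4*m + 5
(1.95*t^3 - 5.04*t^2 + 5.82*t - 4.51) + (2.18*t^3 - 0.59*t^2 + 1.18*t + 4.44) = 4.13*t^3 - 5.63*t^2 + 7.0*t - 0.0699999999999994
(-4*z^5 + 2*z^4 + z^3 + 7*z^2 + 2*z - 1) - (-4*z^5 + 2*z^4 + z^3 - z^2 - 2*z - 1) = 8*z^2 + 4*z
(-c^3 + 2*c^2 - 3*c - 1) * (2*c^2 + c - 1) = -2*c^5 + 3*c^4 - 3*c^3 - 7*c^2 + 2*c + 1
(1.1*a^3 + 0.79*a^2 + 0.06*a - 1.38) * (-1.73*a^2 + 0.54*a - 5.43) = -1.903*a^5 - 0.7727*a^4 - 5.6502*a^3 - 1.8699*a^2 - 1.071*a + 7.4934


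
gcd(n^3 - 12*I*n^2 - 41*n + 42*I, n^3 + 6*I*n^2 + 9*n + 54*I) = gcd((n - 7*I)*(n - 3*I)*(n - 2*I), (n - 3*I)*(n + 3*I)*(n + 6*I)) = n - 3*I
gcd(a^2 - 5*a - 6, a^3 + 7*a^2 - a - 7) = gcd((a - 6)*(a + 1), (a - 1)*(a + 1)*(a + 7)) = a + 1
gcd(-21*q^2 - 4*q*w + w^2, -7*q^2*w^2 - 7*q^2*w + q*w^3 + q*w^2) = 7*q - w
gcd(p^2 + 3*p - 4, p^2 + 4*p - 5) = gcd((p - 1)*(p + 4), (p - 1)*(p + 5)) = p - 1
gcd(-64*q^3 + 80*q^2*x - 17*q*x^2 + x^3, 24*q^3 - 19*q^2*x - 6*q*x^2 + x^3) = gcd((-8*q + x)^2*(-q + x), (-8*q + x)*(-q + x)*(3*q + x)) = 8*q^2 - 9*q*x + x^2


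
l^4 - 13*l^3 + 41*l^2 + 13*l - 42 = (l - 7)*(l - 6)*(l - 1)*(l + 1)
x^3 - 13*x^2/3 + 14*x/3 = x*(x - 7/3)*(x - 2)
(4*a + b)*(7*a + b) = 28*a^2 + 11*a*b + b^2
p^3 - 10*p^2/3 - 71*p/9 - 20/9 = (p - 5)*(p + 1/3)*(p + 4/3)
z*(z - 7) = z^2 - 7*z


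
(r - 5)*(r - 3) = r^2 - 8*r + 15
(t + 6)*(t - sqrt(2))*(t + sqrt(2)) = t^3 + 6*t^2 - 2*t - 12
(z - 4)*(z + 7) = z^2 + 3*z - 28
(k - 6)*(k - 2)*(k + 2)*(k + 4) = k^4 - 2*k^3 - 28*k^2 + 8*k + 96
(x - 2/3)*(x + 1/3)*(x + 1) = x^3 + 2*x^2/3 - 5*x/9 - 2/9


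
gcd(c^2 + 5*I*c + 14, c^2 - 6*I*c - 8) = c - 2*I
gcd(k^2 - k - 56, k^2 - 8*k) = k - 8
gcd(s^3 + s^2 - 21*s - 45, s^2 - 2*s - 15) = s^2 - 2*s - 15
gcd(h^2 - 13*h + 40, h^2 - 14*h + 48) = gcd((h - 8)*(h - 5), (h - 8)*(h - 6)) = h - 8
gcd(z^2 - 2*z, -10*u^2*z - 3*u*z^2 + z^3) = z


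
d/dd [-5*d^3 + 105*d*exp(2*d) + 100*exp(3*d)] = -15*d^2 + 210*d*exp(2*d) + 300*exp(3*d) + 105*exp(2*d)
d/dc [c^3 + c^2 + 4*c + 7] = 3*c^2 + 2*c + 4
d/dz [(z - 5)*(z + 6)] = 2*z + 1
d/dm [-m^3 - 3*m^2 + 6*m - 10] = -3*m^2 - 6*m + 6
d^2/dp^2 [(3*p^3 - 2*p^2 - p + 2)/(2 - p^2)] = 2*(-5*p^3 + 6*p^2 - 30*p + 4)/(p^6 - 6*p^4 + 12*p^2 - 8)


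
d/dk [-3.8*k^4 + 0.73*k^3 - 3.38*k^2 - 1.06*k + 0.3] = -15.2*k^3 + 2.19*k^2 - 6.76*k - 1.06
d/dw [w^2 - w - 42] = 2*w - 1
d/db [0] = 0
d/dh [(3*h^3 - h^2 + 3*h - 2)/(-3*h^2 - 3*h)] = (-3*h^4 - 6*h^3 + 4*h^2 - 4*h - 2)/(3*h^2*(h^2 + 2*h + 1))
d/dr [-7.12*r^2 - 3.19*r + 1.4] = -14.24*r - 3.19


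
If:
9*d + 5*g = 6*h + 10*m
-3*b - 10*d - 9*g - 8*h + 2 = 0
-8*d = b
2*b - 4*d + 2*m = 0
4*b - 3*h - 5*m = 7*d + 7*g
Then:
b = 912/11803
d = -114/11803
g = 18/407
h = 2164/11803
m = -1140/11803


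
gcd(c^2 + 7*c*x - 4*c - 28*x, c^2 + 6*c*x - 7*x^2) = c + 7*x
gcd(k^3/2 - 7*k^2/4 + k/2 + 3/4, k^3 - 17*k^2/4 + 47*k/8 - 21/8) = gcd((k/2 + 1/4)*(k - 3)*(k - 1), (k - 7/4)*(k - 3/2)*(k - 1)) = k - 1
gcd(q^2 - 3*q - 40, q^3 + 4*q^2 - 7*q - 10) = q + 5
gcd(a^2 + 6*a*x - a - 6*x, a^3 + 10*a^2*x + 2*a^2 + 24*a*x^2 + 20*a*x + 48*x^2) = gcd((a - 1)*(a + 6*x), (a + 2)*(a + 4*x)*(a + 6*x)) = a + 6*x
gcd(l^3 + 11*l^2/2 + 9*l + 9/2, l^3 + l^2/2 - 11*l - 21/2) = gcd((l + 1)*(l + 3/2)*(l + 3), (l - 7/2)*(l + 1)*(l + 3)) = l^2 + 4*l + 3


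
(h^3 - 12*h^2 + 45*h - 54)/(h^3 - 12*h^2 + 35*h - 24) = (h^2 - 9*h + 18)/(h^2 - 9*h + 8)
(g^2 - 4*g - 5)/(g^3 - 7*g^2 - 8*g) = (g - 5)/(g*(g - 8))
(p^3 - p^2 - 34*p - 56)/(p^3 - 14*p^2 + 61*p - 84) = (p^2 + 6*p + 8)/(p^2 - 7*p + 12)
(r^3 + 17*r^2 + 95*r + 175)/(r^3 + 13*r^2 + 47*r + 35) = (r + 5)/(r + 1)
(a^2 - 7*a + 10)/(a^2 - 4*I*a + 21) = (a^2 - 7*a + 10)/(a^2 - 4*I*a + 21)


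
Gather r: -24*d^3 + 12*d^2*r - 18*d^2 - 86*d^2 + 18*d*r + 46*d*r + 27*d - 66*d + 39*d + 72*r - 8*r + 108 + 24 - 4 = -24*d^3 - 104*d^2 + r*(12*d^2 + 64*d + 64) + 128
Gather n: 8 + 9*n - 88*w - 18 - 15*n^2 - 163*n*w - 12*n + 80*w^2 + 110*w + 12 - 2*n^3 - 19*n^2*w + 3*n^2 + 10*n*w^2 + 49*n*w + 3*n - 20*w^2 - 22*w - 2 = -2*n^3 + n^2*(-19*w - 12) + n*(10*w^2 - 114*w) + 60*w^2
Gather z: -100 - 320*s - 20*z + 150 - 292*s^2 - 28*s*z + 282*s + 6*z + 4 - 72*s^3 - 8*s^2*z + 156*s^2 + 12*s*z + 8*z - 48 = -72*s^3 - 136*s^2 - 38*s + z*(-8*s^2 - 16*s - 6) + 6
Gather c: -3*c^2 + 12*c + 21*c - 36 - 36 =-3*c^2 + 33*c - 72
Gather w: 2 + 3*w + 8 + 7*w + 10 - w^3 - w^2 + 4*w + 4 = -w^3 - w^2 + 14*w + 24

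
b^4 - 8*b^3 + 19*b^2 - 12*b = b*(b - 4)*(b - 3)*(b - 1)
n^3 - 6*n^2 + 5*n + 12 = (n - 4)*(n - 3)*(n + 1)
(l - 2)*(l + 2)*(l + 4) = l^3 + 4*l^2 - 4*l - 16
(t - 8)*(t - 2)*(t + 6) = t^3 - 4*t^2 - 44*t + 96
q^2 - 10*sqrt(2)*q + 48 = (q - 6*sqrt(2))*(q - 4*sqrt(2))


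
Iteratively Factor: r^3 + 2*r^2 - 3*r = (r + 3)*(r^2 - r) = r*(r + 3)*(r - 1)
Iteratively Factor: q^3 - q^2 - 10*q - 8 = (q - 4)*(q^2 + 3*q + 2) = (q - 4)*(q + 2)*(q + 1)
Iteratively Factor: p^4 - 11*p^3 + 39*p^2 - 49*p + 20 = (p - 1)*(p^3 - 10*p^2 + 29*p - 20) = (p - 4)*(p - 1)*(p^2 - 6*p + 5) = (p - 5)*(p - 4)*(p - 1)*(p - 1)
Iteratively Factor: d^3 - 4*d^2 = (d - 4)*(d^2) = d*(d - 4)*(d)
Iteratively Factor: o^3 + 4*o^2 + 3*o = (o)*(o^2 + 4*o + 3) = o*(o + 1)*(o + 3)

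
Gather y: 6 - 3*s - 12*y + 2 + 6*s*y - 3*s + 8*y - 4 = -6*s + y*(6*s - 4) + 4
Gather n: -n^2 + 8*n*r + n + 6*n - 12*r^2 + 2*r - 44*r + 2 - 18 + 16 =-n^2 + n*(8*r + 7) - 12*r^2 - 42*r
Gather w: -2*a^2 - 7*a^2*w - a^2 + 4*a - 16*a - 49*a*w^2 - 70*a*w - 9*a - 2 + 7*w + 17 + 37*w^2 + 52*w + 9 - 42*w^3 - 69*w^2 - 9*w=-3*a^2 - 21*a - 42*w^3 + w^2*(-49*a - 32) + w*(-7*a^2 - 70*a + 50) + 24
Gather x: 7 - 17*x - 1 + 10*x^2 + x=10*x^2 - 16*x + 6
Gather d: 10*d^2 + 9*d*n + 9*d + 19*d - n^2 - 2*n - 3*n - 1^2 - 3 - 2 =10*d^2 + d*(9*n + 28) - n^2 - 5*n - 6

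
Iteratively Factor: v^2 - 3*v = (v)*(v - 3)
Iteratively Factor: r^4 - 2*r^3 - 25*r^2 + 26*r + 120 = (r + 2)*(r^3 - 4*r^2 - 17*r + 60) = (r - 5)*(r + 2)*(r^2 + r - 12) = (r - 5)*(r + 2)*(r + 4)*(r - 3)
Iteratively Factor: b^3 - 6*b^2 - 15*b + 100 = (b + 4)*(b^2 - 10*b + 25) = (b - 5)*(b + 4)*(b - 5)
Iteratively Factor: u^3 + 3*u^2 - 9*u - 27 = (u + 3)*(u^2 - 9) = (u - 3)*(u + 3)*(u + 3)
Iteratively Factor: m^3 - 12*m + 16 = (m - 2)*(m^2 + 2*m - 8) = (m - 2)*(m + 4)*(m - 2)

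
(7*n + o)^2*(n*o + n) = 49*n^3*o + 49*n^3 + 14*n^2*o^2 + 14*n^2*o + n*o^3 + n*o^2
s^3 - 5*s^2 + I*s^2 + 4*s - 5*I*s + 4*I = (s - 4)*(s - 1)*(s + I)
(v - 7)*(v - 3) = v^2 - 10*v + 21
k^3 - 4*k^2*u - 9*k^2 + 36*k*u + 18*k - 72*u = (k - 6)*(k - 3)*(k - 4*u)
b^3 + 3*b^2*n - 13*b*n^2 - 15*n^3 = (b - 3*n)*(b + n)*(b + 5*n)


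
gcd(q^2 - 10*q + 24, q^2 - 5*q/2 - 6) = q - 4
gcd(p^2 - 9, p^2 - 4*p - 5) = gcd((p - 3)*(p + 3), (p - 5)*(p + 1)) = 1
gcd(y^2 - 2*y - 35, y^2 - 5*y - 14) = y - 7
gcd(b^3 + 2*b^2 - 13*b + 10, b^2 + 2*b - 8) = b - 2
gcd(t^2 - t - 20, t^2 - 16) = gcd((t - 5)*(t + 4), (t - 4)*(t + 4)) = t + 4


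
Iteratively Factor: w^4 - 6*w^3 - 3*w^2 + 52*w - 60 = (w - 2)*(w^3 - 4*w^2 - 11*w + 30) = (w - 2)*(w + 3)*(w^2 - 7*w + 10) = (w - 2)^2*(w + 3)*(w - 5)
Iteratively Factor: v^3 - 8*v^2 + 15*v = (v - 3)*(v^2 - 5*v) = v*(v - 3)*(v - 5)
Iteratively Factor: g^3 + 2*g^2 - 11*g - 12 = (g + 1)*(g^2 + g - 12) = (g + 1)*(g + 4)*(g - 3)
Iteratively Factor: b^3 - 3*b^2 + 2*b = (b - 2)*(b^2 - b) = b*(b - 2)*(b - 1)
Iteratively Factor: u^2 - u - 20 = (u + 4)*(u - 5)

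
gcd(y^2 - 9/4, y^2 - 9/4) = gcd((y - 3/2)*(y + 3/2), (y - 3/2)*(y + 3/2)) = y^2 - 9/4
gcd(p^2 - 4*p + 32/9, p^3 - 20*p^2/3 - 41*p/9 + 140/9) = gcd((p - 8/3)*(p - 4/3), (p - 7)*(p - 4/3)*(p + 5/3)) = p - 4/3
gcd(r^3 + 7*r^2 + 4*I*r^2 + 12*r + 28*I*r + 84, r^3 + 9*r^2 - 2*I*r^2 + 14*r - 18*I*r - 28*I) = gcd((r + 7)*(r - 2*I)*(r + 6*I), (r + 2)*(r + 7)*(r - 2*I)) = r^2 + r*(7 - 2*I) - 14*I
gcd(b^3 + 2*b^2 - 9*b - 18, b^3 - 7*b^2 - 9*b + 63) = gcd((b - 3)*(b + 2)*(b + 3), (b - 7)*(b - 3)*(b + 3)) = b^2 - 9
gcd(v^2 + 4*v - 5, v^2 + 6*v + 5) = v + 5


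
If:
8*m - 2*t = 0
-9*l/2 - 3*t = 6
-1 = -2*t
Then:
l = -5/3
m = 1/8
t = 1/2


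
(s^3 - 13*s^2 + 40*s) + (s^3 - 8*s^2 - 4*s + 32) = 2*s^3 - 21*s^2 + 36*s + 32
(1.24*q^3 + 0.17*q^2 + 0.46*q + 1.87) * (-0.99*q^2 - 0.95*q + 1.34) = -1.2276*q^5 - 1.3463*q^4 + 1.0447*q^3 - 2.0605*q^2 - 1.1601*q + 2.5058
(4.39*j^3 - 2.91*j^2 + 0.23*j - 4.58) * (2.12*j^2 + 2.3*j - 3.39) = 9.3068*j^5 + 3.9278*j^4 - 21.0875*j^3 + 0.6843*j^2 - 11.3137*j + 15.5262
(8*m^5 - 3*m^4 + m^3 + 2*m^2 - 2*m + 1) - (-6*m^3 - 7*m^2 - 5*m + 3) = 8*m^5 - 3*m^4 + 7*m^3 + 9*m^2 + 3*m - 2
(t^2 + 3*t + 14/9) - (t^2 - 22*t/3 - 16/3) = 31*t/3 + 62/9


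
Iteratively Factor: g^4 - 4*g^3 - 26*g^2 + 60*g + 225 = (g + 3)*(g^3 - 7*g^2 - 5*g + 75) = (g + 3)^2*(g^2 - 10*g + 25) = (g - 5)*(g + 3)^2*(g - 5)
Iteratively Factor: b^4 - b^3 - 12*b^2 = (b)*(b^3 - b^2 - 12*b) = b*(b + 3)*(b^2 - 4*b) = b^2*(b + 3)*(b - 4)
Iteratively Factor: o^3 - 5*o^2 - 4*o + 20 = (o - 5)*(o^2 - 4) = (o - 5)*(o - 2)*(o + 2)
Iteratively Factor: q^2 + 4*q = (q + 4)*(q)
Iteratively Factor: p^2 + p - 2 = (p - 1)*(p + 2)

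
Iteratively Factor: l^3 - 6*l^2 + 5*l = (l - 1)*(l^2 - 5*l) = l*(l - 1)*(l - 5)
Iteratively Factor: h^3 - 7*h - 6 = (h - 3)*(h^2 + 3*h + 2) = (h - 3)*(h + 2)*(h + 1)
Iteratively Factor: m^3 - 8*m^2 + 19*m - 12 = (m - 3)*(m^2 - 5*m + 4) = (m - 4)*(m - 3)*(m - 1)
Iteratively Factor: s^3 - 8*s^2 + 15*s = (s - 3)*(s^2 - 5*s) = (s - 5)*(s - 3)*(s)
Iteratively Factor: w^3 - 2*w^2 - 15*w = (w)*(w^2 - 2*w - 15) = w*(w + 3)*(w - 5)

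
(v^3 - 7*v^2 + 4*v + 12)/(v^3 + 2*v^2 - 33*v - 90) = (v^2 - v - 2)/(v^2 + 8*v + 15)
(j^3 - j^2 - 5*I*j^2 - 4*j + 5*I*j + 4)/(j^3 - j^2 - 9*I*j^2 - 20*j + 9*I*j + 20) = (j - I)/(j - 5*I)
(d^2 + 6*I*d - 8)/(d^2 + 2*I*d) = (d + 4*I)/d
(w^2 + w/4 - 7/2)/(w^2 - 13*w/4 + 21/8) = 2*(w + 2)/(2*w - 3)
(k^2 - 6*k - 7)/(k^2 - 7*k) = (k + 1)/k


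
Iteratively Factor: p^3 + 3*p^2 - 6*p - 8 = (p - 2)*(p^2 + 5*p + 4) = (p - 2)*(p + 1)*(p + 4)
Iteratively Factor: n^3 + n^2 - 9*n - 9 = (n + 1)*(n^2 - 9) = (n - 3)*(n + 1)*(n + 3)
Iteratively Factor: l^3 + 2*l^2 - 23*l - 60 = (l + 4)*(l^2 - 2*l - 15) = (l + 3)*(l + 4)*(l - 5)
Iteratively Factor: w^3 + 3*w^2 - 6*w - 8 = (w - 2)*(w^2 + 5*w + 4) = (w - 2)*(w + 4)*(w + 1)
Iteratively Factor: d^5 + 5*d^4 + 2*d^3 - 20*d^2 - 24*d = (d + 2)*(d^4 + 3*d^3 - 4*d^2 - 12*d) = (d + 2)^2*(d^3 + d^2 - 6*d) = d*(d + 2)^2*(d^2 + d - 6) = d*(d - 2)*(d + 2)^2*(d + 3)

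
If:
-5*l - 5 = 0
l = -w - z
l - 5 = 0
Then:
No Solution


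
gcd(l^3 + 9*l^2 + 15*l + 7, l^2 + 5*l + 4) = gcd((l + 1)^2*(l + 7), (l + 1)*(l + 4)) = l + 1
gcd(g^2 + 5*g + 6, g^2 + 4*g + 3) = g + 3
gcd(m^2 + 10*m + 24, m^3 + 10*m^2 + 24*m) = m^2 + 10*m + 24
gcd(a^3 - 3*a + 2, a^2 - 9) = 1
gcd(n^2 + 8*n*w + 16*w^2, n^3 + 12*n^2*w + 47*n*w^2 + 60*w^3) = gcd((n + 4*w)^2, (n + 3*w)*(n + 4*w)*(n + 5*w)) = n + 4*w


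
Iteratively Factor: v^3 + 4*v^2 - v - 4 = (v + 4)*(v^2 - 1) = (v + 1)*(v + 4)*(v - 1)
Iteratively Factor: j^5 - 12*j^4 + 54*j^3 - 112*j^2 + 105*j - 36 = (j - 4)*(j^4 - 8*j^3 + 22*j^2 - 24*j + 9) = (j - 4)*(j - 3)*(j^3 - 5*j^2 + 7*j - 3) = (j - 4)*(j - 3)*(j - 1)*(j^2 - 4*j + 3) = (j - 4)*(j - 3)^2*(j - 1)*(j - 1)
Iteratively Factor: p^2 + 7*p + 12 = (p + 3)*(p + 4)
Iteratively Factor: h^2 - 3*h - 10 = (h + 2)*(h - 5)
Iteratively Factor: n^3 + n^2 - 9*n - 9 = (n - 3)*(n^2 + 4*n + 3) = (n - 3)*(n + 1)*(n + 3)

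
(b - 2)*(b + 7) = b^2 + 5*b - 14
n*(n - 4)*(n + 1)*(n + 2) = n^4 - n^3 - 10*n^2 - 8*n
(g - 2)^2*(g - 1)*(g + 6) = g^4 + g^3 - 22*g^2 + 44*g - 24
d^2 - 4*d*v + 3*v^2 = (d - 3*v)*(d - v)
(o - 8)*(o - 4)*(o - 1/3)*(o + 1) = o^4 - 34*o^3/3 + 71*o^2/3 + 76*o/3 - 32/3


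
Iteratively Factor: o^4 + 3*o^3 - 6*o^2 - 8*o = (o + 4)*(o^3 - o^2 - 2*o) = o*(o + 4)*(o^2 - o - 2) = o*(o + 1)*(o + 4)*(o - 2)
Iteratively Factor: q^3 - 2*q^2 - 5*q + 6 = (q - 3)*(q^2 + q - 2) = (q - 3)*(q + 2)*(q - 1)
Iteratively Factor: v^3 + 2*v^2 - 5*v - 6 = (v + 3)*(v^2 - v - 2) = (v + 1)*(v + 3)*(v - 2)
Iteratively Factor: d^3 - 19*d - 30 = (d + 3)*(d^2 - 3*d - 10) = (d + 2)*(d + 3)*(d - 5)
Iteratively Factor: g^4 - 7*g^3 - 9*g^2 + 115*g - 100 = (g - 5)*(g^3 - 2*g^2 - 19*g + 20) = (g - 5)^2*(g^2 + 3*g - 4) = (g - 5)^2*(g - 1)*(g + 4)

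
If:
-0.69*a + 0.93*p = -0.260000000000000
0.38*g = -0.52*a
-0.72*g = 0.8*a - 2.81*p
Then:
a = 0.35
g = -0.47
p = -0.02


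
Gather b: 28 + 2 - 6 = 24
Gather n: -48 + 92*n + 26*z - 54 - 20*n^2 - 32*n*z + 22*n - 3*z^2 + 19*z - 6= -20*n^2 + n*(114 - 32*z) - 3*z^2 + 45*z - 108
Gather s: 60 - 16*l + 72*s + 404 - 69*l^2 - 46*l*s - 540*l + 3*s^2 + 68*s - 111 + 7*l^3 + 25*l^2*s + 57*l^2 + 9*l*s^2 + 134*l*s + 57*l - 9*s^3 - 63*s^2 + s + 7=7*l^3 - 12*l^2 - 499*l - 9*s^3 + s^2*(9*l - 60) + s*(25*l^2 + 88*l + 141) + 360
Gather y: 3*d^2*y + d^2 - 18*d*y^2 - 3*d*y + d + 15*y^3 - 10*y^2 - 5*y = d^2 + d + 15*y^3 + y^2*(-18*d - 10) + y*(3*d^2 - 3*d - 5)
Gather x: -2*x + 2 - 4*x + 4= 6 - 6*x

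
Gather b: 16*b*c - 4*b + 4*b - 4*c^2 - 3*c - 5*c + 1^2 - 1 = 16*b*c - 4*c^2 - 8*c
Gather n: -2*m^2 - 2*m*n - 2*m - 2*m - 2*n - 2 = -2*m^2 - 4*m + n*(-2*m - 2) - 2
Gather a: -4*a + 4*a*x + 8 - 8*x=a*(4*x - 4) - 8*x + 8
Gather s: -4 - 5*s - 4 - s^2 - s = -s^2 - 6*s - 8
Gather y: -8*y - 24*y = -32*y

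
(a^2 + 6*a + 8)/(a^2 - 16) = (a + 2)/(a - 4)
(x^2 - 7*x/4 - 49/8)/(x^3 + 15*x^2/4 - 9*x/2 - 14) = (x - 7/2)/(x^2 + 2*x - 8)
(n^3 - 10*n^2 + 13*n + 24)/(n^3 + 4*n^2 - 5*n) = (n^3 - 10*n^2 + 13*n + 24)/(n*(n^2 + 4*n - 5))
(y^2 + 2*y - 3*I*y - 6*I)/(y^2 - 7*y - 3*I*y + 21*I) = (y + 2)/(y - 7)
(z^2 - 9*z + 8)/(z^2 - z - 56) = (z - 1)/(z + 7)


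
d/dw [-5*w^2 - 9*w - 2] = -10*w - 9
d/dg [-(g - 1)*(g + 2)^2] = -3*g*(g + 2)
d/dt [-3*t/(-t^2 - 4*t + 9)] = 3*(t^2 - 2*t*(t + 2) + 4*t - 9)/(t^2 + 4*t - 9)^2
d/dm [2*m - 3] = 2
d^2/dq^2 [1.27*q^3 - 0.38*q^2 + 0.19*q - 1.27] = 7.62*q - 0.76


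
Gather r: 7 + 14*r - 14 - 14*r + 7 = 0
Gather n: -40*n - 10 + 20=10 - 40*n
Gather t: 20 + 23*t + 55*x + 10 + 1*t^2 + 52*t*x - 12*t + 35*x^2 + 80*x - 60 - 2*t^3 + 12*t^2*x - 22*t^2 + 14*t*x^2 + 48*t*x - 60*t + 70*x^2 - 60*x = -2*t^3 + t^2*(12*x - 21) + t*(14*x^2 + 100*x - 49) + 105*x^2 + 75*x - 30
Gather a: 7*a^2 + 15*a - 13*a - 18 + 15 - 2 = 7*a^2 + 2*a - 5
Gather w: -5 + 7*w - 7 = 7*w - 12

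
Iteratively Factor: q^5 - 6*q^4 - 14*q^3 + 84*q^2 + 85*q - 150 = (q - 5)*(q^4 - q^3 - 19*q^2 - 11*q + 30) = (q - 5)*(q + 2)*(q^3 - 3*q^2 - 13*q + 15) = (q - 5)^2*(q + 2)*(q^2 + 2*q - 3) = (q - 5)^2*(q + 2)*(q + 3)*(q - 1)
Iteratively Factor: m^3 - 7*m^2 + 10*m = (m - 2)*(m^2 - 5*m) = m*(m - 2)*(m - 5)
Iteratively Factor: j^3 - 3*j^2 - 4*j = (j)*(j^2 - 3*j - 4) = j*(j - 4)*(j + 1)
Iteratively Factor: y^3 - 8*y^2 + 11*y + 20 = (y - 4)*(y^2 - 4*y - 5) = (y - 4)*(y + 1)*(y - 5)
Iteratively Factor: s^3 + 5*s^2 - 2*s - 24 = (s - 2)*(s^2 + 7*s + 12) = (s - 2)*(s + 4)*(s + 3)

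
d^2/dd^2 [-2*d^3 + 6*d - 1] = -12*d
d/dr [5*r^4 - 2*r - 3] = 20*r^3 - 2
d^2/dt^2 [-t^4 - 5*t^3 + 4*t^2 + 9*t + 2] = -12*t^2 - 30*t + 8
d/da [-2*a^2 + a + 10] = 1 - 4*a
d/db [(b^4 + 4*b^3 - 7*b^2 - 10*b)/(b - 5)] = (3*b^4 - 12*b^3 - 67*b^2 + 70*b + 50)/(b^2 - 10*b + 25)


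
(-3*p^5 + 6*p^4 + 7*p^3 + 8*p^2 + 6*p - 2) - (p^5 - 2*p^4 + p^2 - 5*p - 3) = -4*p^5 + 8*p^4 + 7*p^3 + 7*p^2 + 11*p + 1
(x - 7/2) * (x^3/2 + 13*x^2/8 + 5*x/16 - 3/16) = x^4/2 - x^3/8 - 43*x^2/8 - 41*x/32 + 21/32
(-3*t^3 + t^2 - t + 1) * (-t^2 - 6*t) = 3*t^5 + 17*t^4 - 5*t^3 + 5*t^2 - 6*t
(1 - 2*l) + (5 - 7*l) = 6 - 9*l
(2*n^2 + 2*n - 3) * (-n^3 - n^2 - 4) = -2*n^5 - 4*n^4 + n^3 - 5*n^2 - 8*n + 12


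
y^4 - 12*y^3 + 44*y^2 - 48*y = y*(y - 6)*(y - 4)*(y - 2)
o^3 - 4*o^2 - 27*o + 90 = (o - 6)*(o - 3)*(o + 5)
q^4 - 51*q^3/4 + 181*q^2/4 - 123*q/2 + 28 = (q - 8)*(q - 2)*(q - 7/4)*(q - 1)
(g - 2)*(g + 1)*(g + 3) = g^3 + 2*g^2 - 5*g - 6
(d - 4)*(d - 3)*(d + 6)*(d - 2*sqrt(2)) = d^4 - 2*sqrt(2)*d^3 - d^3 - 30*d^2 + 2*sqrt(2)*d^2 + 72*d + 60*sqrt(2)*d - 144*sqrt(2)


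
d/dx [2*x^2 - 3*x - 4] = 4*x - 3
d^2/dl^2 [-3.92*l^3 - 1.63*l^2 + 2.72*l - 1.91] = -23.52*l - 3.26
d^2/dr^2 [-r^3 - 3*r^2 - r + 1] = -6*r - 6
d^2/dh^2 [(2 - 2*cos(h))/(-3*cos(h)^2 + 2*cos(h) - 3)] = 4*(81*(1 - cos(2*h))^2*cos(h) - 30*(1 - cos(2*h))^2 - 96*cos(h) + 64*cos(2*h) + 18*cos(3*h) - 18*cos(5*h) + 96)/(4*cos(h) - 3*cos(2*h) - 9)^3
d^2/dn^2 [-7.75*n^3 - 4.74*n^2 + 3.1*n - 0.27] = -46.5*n - 9.48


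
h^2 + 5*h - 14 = (h - 2)*(h + 7)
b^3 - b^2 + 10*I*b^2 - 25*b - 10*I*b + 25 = (b - 1)*(b + 5*I)^2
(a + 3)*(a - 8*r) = a^2 - 8*a*r + 3*a - 24*r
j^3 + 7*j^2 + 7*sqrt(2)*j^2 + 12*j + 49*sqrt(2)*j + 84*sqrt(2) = (j + 3)*(j + 4)*(j + 7*sqrt(2))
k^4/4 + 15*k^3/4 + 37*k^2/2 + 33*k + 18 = (k/2 + 1/2)*(k/2 + 1)*(k + 6)^2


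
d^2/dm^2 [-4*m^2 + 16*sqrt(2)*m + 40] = -8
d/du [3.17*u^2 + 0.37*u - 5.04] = 6.34*u + 0.37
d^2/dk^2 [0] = 0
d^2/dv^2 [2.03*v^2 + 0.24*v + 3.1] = 4.06000000000000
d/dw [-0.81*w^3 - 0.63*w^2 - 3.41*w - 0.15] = -2.43*w^2 - 1.26*w - 3.41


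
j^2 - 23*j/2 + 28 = (j - 8)*(j - 7/2)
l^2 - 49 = (l - 7)*(l + 7)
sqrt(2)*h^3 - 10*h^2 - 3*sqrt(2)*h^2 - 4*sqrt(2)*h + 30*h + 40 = (h - 4)*(h - 5*sqrt(2))*(sqrt(2)*h + sqrt(2))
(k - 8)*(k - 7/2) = k^2 - 23*k/2 + 28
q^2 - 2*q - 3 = (q - 3)*(q + 1)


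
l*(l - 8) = l^2 - 8*l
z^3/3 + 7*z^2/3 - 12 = (z/3 + 1)*(z - 2)*(z + 6)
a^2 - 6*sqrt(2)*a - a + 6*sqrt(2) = (a - 1)*(a - 6*sqrt(2))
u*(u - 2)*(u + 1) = u^3 - u^2 - 2*u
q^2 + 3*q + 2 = (q + 1)*(q + 2)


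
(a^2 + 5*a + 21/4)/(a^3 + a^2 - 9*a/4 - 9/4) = (2*a + 7)/(2*a^2 - a - 3)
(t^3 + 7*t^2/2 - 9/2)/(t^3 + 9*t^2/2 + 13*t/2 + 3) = (t^2 + 2*t - 3)/(t^2 + 3*t + 2)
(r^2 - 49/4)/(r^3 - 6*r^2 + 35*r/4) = (2*r + 7)/(r*(2*r - 5))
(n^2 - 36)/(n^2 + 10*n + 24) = (n - 6)/(n + 4)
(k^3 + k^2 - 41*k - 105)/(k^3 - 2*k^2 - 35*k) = (k + 3)/k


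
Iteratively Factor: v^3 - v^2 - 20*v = (v - 5)*(v^2 + 4*v) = (v - 5)*(v + 4)*(v)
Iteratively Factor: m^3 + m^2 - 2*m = (m - 1)*(m^2 + 2*m) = (m - 1)*(m + 2)*(m)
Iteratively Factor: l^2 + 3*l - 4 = (l - 1)*(l + 4)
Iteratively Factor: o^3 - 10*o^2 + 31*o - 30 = (o - 5)*(o^2 - 5*o + 6) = (o - 5)*(o - 2)*(o - 3)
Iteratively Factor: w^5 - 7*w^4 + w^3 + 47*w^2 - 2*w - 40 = (w - 4)*(w^4 - 3*w^3 - 11*w^2 + 3*w + 10) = (w - 4)*(w + 2)*(w^3 - 5*w^2 - w + 5) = (w - 4)*(w - 1)*(w + 2)*(w^2 - 4*w - 5) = (w - 4)*(w - 1)*(w + 1)*(w + 2)*(w - 5)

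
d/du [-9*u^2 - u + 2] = -18*u - 1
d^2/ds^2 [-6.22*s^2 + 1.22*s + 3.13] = -12.4400000000000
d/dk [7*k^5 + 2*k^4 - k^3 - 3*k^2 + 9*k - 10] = 35*k^4 + 8*k^3 - 3*k^2 - 6*k + 9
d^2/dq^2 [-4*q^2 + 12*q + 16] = -8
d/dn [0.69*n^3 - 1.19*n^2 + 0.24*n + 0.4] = 2.07*n^2 - 2.38*n + 0.24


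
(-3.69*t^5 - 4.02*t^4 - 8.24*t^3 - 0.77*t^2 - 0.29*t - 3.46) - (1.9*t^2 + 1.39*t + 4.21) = -3.69*t^5 - 4.02*t^4 - 8.24*t^3 - 2.67*t^2 - 1.68*t - 7.67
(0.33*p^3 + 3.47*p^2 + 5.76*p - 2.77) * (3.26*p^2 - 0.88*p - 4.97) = 1.0758*p^5 + 11.0218*p^4 + 14.0839*p^3 - 31.3449*p^2 - 26.1896*p + 13.7669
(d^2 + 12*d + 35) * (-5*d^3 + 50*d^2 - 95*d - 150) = -5*d^5 - 10*d^4 + 330*d^3 + 460*d^2 - 5125*d - 5250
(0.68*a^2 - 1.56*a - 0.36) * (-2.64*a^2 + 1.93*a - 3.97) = -1.7952*a^4 + 5.4308*a^3 - 4.76*a^2 + 5.4984*a + 1.4292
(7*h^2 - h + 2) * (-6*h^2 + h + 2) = -42*h^4 + 13*h^3 + h^2 + 4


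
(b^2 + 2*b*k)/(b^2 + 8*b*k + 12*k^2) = b/(b + 6*k)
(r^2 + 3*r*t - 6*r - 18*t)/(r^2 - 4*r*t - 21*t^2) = (r - 6)/(r - 7*t)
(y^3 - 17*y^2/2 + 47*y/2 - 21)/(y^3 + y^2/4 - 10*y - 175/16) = 8*(y^2 - 5*y + 6)/(8*y^2 + 30*y + 25)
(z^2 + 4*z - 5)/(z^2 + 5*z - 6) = (z + 5)/(z + 6)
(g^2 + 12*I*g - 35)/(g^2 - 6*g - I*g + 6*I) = (g^2 + 12*I*g - 35)/(g^2 - 6*g - I*g + 6*I)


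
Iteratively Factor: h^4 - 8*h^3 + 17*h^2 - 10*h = (h - 5)*(h^3 - 3*h^2 + 2*h) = h*(h - 5)*(h^2 - 3*h + 2) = h*(h - 5)*(h - 2)*(h - 1)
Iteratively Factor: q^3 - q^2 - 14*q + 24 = (q - 2)*(q^2 + q - 12) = (q - 2)*(q + 4)*(q - 3)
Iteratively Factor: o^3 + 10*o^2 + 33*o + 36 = (o + 3)*(o^2 + 7*o + 12) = (o + 3)*(o + 4)*(o + 3)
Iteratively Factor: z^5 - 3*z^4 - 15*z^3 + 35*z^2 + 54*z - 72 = (z - 4)*(z^4 + z^3 - 11*z^2 - 9*z + 18) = (z - 4)*(z + 3)*(z^3 - 2*z^2 - 5*z + 6) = (z - 4)*(z - 3)*(z + 3)*(z^2 + z - 2) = (z - 4)*(z - 3)*(z - 1)*(z + 3)*(z + 2)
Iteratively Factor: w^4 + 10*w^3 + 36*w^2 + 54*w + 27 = (w + 3)*(w^3 + 7*w^2 + 15*w + 9) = (w + 3)^2*(w^2 + 4*w + 3) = (w + 3)^3*(w + 1)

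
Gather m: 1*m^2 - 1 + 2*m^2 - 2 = 3*m^2 - 3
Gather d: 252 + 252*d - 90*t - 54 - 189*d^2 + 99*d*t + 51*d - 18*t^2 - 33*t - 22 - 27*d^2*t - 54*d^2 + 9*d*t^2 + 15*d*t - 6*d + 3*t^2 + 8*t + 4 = d^2*(-27*t - 243) + d*(9*t^2 + 114*t + 297) - 15*t^2 - 115*t + 180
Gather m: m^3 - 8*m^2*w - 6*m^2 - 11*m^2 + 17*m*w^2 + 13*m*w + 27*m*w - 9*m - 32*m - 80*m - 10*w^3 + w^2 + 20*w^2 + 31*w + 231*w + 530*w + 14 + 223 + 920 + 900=m^3 + m^2*(-8*w - 17) + m*(17*w^2 + 40*w - 121) - 10*w^3 + 21*w^2 + 792*w + 2057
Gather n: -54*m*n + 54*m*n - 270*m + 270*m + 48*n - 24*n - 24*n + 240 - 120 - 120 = 0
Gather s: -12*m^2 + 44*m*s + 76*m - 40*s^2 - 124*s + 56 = -12*m^2 + 76*m - 40*s^2 + s*(44*m - 124) + 56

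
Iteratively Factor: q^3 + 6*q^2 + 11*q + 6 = (q + 3)*(q^2 + 3*q + 2) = (q + 2)*(q + 3)*(q + 1)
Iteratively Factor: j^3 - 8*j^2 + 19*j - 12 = (j - 1)*(j^2 - 7*j + 12) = (j - 3)*(j - 1)*(j - 4)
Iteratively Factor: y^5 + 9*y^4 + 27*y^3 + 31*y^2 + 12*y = (y + 3)*(y^4 + 6*y^3 + 9*y^2 + 4*y) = y*(y + 3)*(y^3 + 6*y^2 + 9*y + 4) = y*(y + 1)*(y + 3)*(y^2 + 5*y + 4) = y*(y + 1)^2*(y + 3)*(y + 4)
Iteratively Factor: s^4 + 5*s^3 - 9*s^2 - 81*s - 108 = (s + 3)*(s^3 + 2*s^2 - 15*s - 36) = (s + 3)^2*(s^2 - s - 12) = (s + 3)^3*(s - 4)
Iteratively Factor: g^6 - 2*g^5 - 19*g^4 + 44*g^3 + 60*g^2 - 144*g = (g)*(g^5 - 2*g^4 - 19*g^3 + 44*g^2 + 60*g - 144) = g*(g + 2)*(g^4 - 4*g^3 - 11*g^2 + 66*g - 72) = g*(g + 2)*(g + 4)*(g^3 - 8*g^2 + 21*g - 18) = g*(g - 2)*(g + 2)*(g + 4)*(g^2 - 6*g + 9) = g*(g - 3)*(g - 2)*(g + 2)*(g + 4)*(g - 3)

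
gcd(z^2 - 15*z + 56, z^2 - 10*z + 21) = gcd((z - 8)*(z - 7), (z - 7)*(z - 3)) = z - 7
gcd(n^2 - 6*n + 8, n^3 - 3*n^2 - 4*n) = n - 4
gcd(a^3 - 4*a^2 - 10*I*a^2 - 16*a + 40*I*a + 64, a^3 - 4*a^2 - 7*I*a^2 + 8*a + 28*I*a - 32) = a^2 + a*(-4 - 8*I) + 32*I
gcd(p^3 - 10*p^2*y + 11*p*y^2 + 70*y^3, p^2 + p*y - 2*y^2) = p + 2*y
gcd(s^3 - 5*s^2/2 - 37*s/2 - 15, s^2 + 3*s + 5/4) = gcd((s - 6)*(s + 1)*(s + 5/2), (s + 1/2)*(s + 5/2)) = s + 5/2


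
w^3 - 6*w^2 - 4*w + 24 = (w - 6)*(w - 2)*(w + 2)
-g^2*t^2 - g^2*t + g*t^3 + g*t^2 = t*(-g + t)*(g*t + g)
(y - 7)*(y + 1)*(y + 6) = y^3 - 43*y - 42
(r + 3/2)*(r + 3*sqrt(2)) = r^2 + 3*r/2 + 3*sqrt(2)*r + 9*sqrt(2)/2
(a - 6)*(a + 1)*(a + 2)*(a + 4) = a^4 + a^3 - 28*a^2 - 76*a - 48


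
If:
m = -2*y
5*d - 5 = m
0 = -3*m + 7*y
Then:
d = 1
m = 0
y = 0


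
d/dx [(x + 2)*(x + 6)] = 2*x + 8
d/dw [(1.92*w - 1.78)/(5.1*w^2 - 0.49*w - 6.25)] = (-9.792*w^2 + 18.156*w - 12.8722)/(26.01*w^4 - 4.998*w^3 - 63.5099*w^2 + 6.125*w + 39.0625)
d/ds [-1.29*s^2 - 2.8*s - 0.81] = -2.58*s - 2.8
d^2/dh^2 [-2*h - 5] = 0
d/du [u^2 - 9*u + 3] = 2*u - 9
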